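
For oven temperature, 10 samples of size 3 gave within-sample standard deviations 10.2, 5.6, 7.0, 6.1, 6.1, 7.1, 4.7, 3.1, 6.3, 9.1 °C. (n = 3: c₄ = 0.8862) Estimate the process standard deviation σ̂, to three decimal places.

7.369

s̄ = (10.2 + 5.6 + 7.0 + 6.1 + 6.1 + 7.1 + 4.7 + 3.1 + 6.3 + 9.1) / 10 = 6.5300
σ̂ = s̄ / c₄ = 6.5300 / 0.8862 = 7.3685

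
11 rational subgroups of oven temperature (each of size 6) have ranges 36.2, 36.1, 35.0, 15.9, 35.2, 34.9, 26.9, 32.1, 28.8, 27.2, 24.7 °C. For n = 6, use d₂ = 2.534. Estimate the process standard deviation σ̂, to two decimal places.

R̄ = (36.2 + 36.1 + 35.0 + 15.9 + 35.2 + 34.9 + 26.9 + 32.1 + 28.8 + 27.2 + 24.7) / 11 = 30.2727
σ̂ = R̄ / d₂ = 30.2727 / 2.534 = 11.9466

11.95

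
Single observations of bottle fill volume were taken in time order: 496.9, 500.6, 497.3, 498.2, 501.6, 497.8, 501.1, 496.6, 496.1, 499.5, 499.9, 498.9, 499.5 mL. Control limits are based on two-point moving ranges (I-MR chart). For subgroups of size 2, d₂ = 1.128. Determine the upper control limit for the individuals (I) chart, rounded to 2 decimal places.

505.15

X̄ = (496.9 + 500.6 + 497.3 + 498.2 + 501.6 + 497.8 + 501.1 + 496.6 + 496.1 + 499.5 + 499.9 + 498.9 + 499.5) / 13 = 498.7692
Moving ranges: 3.7, 3.3, 0.9, 3.4, 3.8, 3.3, 4.5, 0.5, 3.4, 0.4, 1.0, 0.6; M̄R̄ = 28.8000 / 12 = 2.4000
UCL = X̄ + 3·M̄R̄/d₂ = 498.7692 + 3 × 2.4000 / 1.128 = 505.1522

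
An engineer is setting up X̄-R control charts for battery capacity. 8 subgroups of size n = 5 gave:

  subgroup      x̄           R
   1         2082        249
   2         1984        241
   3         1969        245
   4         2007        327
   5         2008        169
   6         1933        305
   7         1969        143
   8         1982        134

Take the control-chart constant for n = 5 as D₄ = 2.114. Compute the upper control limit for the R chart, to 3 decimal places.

479.085

R̄ = (249 + 241 + 245 + 327 + 169 + 305 + 143 + 134) / 8 = 1813.0000 / 8 = 226.6250
UCL_R = D₄·R̄ = 2.114 × 226.6250 = 479.0852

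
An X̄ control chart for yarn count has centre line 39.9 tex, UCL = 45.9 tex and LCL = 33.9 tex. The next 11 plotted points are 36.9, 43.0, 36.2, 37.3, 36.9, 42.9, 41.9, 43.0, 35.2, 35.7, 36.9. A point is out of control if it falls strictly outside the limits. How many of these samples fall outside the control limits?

All 11 points lie within [33.9, 45.9].

0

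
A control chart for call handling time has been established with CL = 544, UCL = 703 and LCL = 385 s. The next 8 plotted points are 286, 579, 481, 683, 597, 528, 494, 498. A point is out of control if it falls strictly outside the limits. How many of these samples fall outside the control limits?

1

Compare each point to [385, 703]: sample 1 = 286 < LCL.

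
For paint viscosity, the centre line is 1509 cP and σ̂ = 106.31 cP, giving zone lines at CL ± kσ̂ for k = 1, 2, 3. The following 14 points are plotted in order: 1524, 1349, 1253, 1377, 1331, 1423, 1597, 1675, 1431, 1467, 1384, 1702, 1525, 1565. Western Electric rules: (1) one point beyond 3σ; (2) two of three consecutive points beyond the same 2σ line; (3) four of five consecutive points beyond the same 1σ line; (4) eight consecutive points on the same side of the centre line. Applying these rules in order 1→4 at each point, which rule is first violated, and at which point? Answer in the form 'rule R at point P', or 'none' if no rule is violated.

rule 3 at point 5

Zone of each point (C = within 1σ̂, B = 1σ̂–2σ̂, A = 2σ̂–3σ̂, * = beyond 3σ̂; sign = side of CL): 1:+C, 2:-B, 3:-A, 4:-B, 5:-B, 6:-C, 7:+C, 8:+B, 9:-C, 10:-C, 11:-B, 12:+B, 13:+C, 14:+C
Rule 3 (four of five consecutive points beyond the same 1σ limit) is satisfied at point 5.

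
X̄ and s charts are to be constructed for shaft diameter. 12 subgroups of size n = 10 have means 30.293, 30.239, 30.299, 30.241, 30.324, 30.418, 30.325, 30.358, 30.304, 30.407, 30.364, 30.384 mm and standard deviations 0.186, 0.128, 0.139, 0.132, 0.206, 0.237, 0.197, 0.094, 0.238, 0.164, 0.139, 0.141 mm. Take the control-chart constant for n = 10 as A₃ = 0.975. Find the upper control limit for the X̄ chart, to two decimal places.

X̄̄ = (30.293 + 30.239 + 30.299 + 30.241 + 30.324 + 30.418 + 30.325 + 30.358 + 30.304 + 30.407 + 30.364 + 30.384) / 12 = 30.3297
s̄ = (0.186 + 0.128 + 0.139 + 0.132 + 0.206 + 0.237 + 0.197 + 0.094 + 0.238 + 0.164 + 0.139 + 0.141) / 12 = 0.1667
UCL = X̄̄ + A₃·s̄ = 30.3297 + 0.975 × 0.1667 = 30.4922

30.49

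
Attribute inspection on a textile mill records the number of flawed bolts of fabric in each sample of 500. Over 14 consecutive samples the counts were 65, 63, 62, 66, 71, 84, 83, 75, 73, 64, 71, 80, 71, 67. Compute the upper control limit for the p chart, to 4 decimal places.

p̄ = Σdᵢ / (k·n) = 995 / (14 × 500) = 0.14214
UCL = p̄ + 3·√(p̄(1−p̄)/n) = 0.14214 + 3 × √(0.14214×0.85786/500) = 0.14214 + 3 × 0.01562 = 0.18899

0.1890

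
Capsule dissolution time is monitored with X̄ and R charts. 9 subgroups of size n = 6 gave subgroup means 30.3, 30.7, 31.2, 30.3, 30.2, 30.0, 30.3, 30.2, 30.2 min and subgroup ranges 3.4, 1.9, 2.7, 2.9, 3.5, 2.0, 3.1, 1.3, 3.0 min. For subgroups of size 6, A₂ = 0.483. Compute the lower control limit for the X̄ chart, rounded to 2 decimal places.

X̄̄ = (30.3 + 30.7 + 31.2 + 30.3 + 30.2 + 30.0 + 30.3 + 30.2 + 30.2) / 9 = 273.4000 / 9 = 30.3778
R̄ = (3.4 + 1.9 + 2.7 + 2.9 + 3.5 + 2.0 + 3.1 + 1.3 + 3.0) / 9 = 23.8000 / 9 = 2.6444
LCL = X̄̄ − A₂·R̄ = 30.3778 − 0.483 × 2.6444 = 29.1005

29.10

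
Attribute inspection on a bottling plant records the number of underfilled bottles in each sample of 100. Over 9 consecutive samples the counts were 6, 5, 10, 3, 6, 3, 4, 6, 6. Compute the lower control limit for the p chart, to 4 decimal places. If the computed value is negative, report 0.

0.0000

p̄ = Σdᵢ / (k·n) = 49 / (9 × 100) = 0.05444
LCL = p̄ − 3·√(p̄(1−p̄)/n) = 0.05444 − 3 × 0.02269 = -0.01362 → 0 (negative, so LCL = 0)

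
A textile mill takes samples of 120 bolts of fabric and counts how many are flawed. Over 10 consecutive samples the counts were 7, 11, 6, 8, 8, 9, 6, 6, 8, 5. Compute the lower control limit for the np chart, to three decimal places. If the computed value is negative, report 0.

0.000

p̄ = Σdᵢ / (k·n) = 74 / (10 × 120) = 0.06167
LCL = np̄ − 3·√(np̄(1−p̄)) = 7.4000 − 3 × 2.6351 = -0.5053 → 0 (negative, so LCL = 0)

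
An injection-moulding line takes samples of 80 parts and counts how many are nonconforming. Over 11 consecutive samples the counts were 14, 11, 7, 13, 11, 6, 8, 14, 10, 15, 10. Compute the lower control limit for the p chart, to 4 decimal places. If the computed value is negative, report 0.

p̄ = Σdᵢ / (k·n) = 119 / (11 × 80) = 0.13523
LCL = p̄ − 3·√(p̄(1−p̄)/n) = 0.13523 − 3 × 0.03823 = 0.02053

0.0205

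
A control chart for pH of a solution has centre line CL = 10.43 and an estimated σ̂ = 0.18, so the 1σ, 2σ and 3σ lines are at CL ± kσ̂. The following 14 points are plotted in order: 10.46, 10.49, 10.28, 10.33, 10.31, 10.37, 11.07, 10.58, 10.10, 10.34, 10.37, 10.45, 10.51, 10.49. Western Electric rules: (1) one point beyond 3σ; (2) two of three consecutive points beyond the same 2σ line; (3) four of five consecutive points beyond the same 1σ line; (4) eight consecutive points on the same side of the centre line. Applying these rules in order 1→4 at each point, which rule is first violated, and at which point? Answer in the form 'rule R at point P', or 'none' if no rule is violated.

rule 1 at point 7

Zone of each point (C = within 1σ̂, B = 1σ̂–2σ̂, A = 2σ̂–3σ̂, * = beyond 3σ̂; sign = side of CL): 1:+C, 2:+C, 3:-C, 4:-C, 5:-C, 6:-C, 7:+*, 8:+C, 9:-B, 10:-C, 11:-C, 12:+C, 13:+C, 14:+C
Rule 1 (one point beyond the 3σ limits) is satisfied at point 7.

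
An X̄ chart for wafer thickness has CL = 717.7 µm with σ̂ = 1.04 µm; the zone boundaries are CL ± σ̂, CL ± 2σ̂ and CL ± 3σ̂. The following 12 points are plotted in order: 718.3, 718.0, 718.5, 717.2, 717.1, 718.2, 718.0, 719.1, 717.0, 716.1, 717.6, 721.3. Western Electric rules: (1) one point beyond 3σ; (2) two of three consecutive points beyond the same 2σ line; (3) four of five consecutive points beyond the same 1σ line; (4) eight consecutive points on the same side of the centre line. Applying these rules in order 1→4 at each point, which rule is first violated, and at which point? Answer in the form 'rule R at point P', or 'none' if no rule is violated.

Zone of each point (C = within 1σ̂, B = 1σ̂–2σ̂, A = 2σ̂–3σ̂, * = beyond 3σ̂; sign = side of CL): 1:+C, 2:+C, 3:+C, 4:-C, 5:-C, 6:+C, 7:+C, 8:+B, 9:-C, 10:-B, 11:-C, 12:+*
Rule 1 (one point beyond the 3σ limits) is satisfied at point 12.

rule 1 at point 12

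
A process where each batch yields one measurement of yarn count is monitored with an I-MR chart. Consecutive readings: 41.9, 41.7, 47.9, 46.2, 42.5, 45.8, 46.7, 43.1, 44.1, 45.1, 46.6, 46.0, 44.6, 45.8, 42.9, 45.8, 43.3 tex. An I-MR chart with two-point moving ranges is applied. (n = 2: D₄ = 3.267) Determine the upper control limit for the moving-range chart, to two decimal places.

Moving ranges: 0.2, 6.2, 1.7, 3.7, 3.3, 0.9, 3.6, 1.0, 1.0, 1.5, 0.6, 1.4, 1.2, 2.9, 2.9, 2.5; M̄R̄ = 34.6000 / 16 = 2.1625
UCL_MR = D₄·M̄R̄ = 3.267 × 2.1625 = 7.0649

7.06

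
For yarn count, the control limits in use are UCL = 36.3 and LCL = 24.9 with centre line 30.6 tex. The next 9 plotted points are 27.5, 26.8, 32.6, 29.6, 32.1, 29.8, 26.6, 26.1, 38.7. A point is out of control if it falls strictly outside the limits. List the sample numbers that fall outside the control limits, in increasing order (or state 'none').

9

Compare each point to [24.9, 36.3]: sample 9 = 38.7 > UCL.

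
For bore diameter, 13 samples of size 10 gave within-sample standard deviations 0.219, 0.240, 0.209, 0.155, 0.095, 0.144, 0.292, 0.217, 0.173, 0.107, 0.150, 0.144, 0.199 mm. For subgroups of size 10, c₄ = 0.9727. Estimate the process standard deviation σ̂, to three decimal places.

0.185

s̄ = (0.219 + 0.240 + 0.209 + 0.155 + 0.095 + 0.144 + 0.292 + 0.217 + 0.173 + 0.107 + 0.150 + 0.144 + 0.199) / 13 = 0.1803
σ̂ = s̄ / c₄ = 0.1803 / 0.9727 = 0.1854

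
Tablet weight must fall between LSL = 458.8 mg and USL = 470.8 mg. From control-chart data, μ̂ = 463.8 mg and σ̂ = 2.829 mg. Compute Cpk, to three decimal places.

Cpu = (USL − μ̂) / (3σ̂) = (470.8 − 463.8) / (3 × 2.829) = 0.8248; Cpl = (μ̂ − LSL) / (3σ̂) = (463.8 − 458.8) / (3 × 2.829) = 0.5891; Cpk = min(Cpu, Cpl) = 0.5891

0.589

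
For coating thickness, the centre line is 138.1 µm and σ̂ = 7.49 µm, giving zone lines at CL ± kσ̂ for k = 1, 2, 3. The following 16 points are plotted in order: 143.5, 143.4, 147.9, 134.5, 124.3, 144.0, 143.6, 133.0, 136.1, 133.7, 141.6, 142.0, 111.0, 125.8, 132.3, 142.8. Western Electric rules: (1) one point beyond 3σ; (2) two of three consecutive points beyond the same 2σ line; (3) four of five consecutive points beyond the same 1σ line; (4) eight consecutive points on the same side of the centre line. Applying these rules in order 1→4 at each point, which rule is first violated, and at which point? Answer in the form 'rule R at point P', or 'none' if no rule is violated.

Zone of each point (C = within 1σ̂, B = 1σ̂–2σ̂, A = 2σ̂–3σ̂, * = beyond 3σ̂; sign = side of CL): 1:+C, 2:+C, 3:+B, 4:-C, 5:-B, 6:+C, 7:+C, 8:-C, 9:-C, 10:-C, 11:+C, 12:+C, 13:-*, 14:-B, 15:-C, 16:+C
Rule 1 (one point beyond the 3σ limits) is satisfied at point 13.

rule 1 at point 13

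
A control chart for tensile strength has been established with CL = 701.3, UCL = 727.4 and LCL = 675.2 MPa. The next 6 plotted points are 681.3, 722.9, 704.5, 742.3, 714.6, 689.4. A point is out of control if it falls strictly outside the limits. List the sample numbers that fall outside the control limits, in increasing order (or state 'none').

4

Compare each point to [675.2, 727.4]: sample 4 = 742.3 > UCL.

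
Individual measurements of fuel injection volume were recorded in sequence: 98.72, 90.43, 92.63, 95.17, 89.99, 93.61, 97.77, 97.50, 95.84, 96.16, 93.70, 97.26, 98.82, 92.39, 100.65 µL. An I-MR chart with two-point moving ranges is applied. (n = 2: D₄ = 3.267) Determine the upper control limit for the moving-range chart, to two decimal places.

Moving ranges: 8.29, 2.20, 2.54, 5.18, 3.62, 4.16, 0.27, 1.66, 0.32, 2.46, 3.56, 1.56, 6.43, 8.26; M̄R̄ = 50.5100 / 14 = 3.6079
UCL_MR = D₄·M̄R̄ = 3.267 × 3.6079 = 11.7869

11.79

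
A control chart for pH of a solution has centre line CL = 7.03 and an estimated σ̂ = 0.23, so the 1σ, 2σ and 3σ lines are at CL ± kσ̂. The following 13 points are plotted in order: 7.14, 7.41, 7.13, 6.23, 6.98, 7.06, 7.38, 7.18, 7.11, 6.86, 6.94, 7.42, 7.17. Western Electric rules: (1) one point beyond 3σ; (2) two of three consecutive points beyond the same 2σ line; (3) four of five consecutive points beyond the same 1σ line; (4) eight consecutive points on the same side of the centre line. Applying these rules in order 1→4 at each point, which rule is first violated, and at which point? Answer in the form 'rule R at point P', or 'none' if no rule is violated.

Zone of each point (C = within 1σ̂, B = 1σ̂–2σ̂, A = 2σ̂–3σ̂, * = beyond 3σ̂; sign = side of CL): 1:+C, 2:+B, 3:+C, 4:-*, 5:-C, 6:+C, 7:+B, 8:+C, 9:+C, 10:-C, 11:-C, 12:+B, 13:+C
Rule 1 (one point beyond the 3σ limits) is satisfied at point 4.

rule 1 at point 4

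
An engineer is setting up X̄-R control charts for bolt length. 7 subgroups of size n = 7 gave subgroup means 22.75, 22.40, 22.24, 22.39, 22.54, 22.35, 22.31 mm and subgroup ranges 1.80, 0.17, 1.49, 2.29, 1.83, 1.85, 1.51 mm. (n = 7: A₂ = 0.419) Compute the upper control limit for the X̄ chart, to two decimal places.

23.08

X̄̄ = (22.75 + 22.40 + 22.24 + 22.39 + 22.54 + 22.35 + 22.31) / 7 = 156.9800 / 7 = 22.4257
R̄ = (1.80 + 0.17 + 1.49 + 2.29 + 1.83 + 1.85 + 1.51) / 7 = 10.9400 / 7 = 1.5629
UCL = X̄̄ + A₂·R̄ = 22.4257 + 0.419 × 1.5629 = 23.0806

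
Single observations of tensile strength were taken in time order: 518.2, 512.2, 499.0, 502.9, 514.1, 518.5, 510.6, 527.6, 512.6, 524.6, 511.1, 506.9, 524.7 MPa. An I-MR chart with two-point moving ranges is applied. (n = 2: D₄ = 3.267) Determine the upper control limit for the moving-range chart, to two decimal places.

Moving ranges: 6.0, 13.2, 3.9, 11.2, 4.4, 7.9, 17.0, 15.0, 12.0, 13.5, 4.2, 17.8; M̄R̄ = 126.1000 / 12 = 10.5083
UCL_MR = D₄·M̄R̄ = 3.267 × 10.5083 = 34.3307

34.33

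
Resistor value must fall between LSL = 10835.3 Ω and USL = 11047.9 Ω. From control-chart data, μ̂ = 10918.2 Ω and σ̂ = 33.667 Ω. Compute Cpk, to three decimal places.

0.821

Cpu = (USL − μ̂) / (3σ̂) = (11047.9 − 10918.2) / (3 × 33.667) = 1.2841; Cpl = (μ̂ − LSL) / (3σ̂) = (10918.2 − 10835.3) / (3 × 33.667) = 0.8208; Cpk = min(Cpu, Cpl) = 0.8208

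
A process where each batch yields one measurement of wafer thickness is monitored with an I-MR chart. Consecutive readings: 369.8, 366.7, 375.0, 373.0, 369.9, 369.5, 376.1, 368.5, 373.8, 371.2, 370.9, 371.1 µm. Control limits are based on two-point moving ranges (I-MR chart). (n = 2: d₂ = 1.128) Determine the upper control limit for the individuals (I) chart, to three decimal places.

X̄ = (369.8 + 366.7 + 375.0 + 373.0 + 369.9 + 369.5 + 376.1 + 368.5 + 373.8 + 371.2 + 370.9 + 371.1) / 12 = 371.2917
Moving ranges: 3.1, 8.3, 2.0, 3.1, 0.4, 6.6, 7.6, 5.3, 2.6, 0.3, 0.2; M̄R̄ = 39.5000 / 11 = 3.5909
UCL = X̄ + 3·M̄R̄/d₂ = 371.2917 + 3 × 3.5909 / 1.128 = 380.8420

380.842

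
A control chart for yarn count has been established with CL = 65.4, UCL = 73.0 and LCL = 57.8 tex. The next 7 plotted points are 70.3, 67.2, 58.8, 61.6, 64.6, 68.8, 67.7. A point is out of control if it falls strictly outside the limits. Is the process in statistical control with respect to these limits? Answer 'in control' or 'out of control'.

All 7 points lie within [57.8, 73.0].

in control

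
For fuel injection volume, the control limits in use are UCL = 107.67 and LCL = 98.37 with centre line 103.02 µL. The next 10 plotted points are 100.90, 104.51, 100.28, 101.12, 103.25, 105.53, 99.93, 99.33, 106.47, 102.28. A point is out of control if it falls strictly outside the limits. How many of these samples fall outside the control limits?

All 10 points lie within [98.37, 107.67].

0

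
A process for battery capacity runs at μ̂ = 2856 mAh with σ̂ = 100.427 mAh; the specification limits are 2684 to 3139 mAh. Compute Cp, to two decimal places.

Cp = (USL − LSL) / (6σ̂) = (3139 − 2684) / (6 × 100.427) = 455.0000 / 602.5620 = 0.7551

0.76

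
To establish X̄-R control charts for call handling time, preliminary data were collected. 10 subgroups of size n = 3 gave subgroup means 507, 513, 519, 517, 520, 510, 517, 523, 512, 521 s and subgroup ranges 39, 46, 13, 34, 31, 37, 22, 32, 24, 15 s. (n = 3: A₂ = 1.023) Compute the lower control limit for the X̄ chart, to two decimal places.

X̄̄ = (507 + 513 + 519 + 517 + 520 + 510 + 517 + 523 + 512 + 521) / 10 = 5159.0000 / 10 = 515.9000
R̄ = (39 + 46 + 13 + 34 + 31 + 37 + 22 + 32 + 24 + 15) / 10 = 293.0000 / 10 = 29.3000
LCL = X̄̄ − A₂·R̄ = 515.9000 − 1.023 × 29.3000 = 485.9261

485.93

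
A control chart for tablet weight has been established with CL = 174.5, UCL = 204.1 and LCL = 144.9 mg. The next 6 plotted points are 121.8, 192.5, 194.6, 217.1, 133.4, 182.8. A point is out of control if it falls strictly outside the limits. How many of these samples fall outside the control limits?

Compare each point to [144.9, 204.1]: sample 1 = 121.8 < LCL; sample 4 = 217.1 > UCL; sample 5 = 133.4 < LCL.

3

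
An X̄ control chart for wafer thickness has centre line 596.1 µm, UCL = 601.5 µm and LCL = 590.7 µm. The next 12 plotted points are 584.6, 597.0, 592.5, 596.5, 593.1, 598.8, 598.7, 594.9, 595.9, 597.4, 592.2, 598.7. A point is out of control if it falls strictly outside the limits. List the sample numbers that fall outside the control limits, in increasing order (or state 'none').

1

Compare each point to [590.7, 601.5]: sample 1 = 584.6 < LCL.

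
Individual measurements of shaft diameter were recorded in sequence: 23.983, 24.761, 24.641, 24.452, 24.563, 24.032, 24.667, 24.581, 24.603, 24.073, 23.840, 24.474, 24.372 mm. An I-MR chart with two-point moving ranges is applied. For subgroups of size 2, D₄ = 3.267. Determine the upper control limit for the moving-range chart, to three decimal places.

1.081

Moving ranges: 0.778, 0.120, 0.189, 0.111, 0.531, 0.635, 0.086, 0.022, 0.530, 0.233, 0.634, 0.102; M̄R̄ = 3.9710 / 12 = 0.3309
UCL_MR = D₄·M̄R̄ = 3.267 × 0.3309 = 1.0811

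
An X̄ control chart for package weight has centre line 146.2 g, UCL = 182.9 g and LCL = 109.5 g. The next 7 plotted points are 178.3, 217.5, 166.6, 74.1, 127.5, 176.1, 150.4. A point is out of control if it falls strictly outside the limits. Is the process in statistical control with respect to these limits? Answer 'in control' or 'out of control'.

Compare each point to [109.5, 182.9]: sample 2 = 217.5 > UCL; sample 4 = 74.1 < LCL.

out of control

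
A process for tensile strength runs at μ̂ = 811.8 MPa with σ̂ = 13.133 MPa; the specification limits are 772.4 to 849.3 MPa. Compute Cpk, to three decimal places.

Cpu = (USL − μ̂) / (3σ̂) = (849.3 − 811.8) / (3 × 13.133) = 0.9518; Cpl = (μ̂ − LSL) / (3σ̂) = (811.8 − 772.4) / (3 × 13.133) = 1.0000; Cpk = min(Cpu, Cpl) = 0.9518

0.952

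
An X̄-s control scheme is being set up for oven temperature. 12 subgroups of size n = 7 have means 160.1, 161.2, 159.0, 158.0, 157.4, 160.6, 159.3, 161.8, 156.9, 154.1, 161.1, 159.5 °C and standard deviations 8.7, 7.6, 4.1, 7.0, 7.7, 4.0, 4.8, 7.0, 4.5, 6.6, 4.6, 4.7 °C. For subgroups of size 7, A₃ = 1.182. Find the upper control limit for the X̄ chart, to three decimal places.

X̄̄ = (160.1 + 161.2 + 159.0 + 158.0 + 157.4 + 160.6 + 159.3 + 161.8 + 156.9 + 154.1 + 161.1 + 159.5) / 12 = 159.0833
s̄ = (8.7 + 7.6 + 4.1 + 7.0 + 7.7 + 4.0 + 4.8 + 7.0 + 4.5 + 6.6 + 4.6 + 4.7) / 12 = 5.9417
UCL = X̄̄ + A₃·s̄ = 159.0833 + 1.182 × 5.9417 = 166.1064

166.106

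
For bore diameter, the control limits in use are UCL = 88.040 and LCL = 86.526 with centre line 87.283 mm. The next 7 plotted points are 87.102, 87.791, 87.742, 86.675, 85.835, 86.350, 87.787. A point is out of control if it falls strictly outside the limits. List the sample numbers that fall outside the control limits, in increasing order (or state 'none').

5, 6

Compare each point to [86.526, 88.040]: sample 5 = 85.835 < LCL; sample 6 = 86.350 < LCL.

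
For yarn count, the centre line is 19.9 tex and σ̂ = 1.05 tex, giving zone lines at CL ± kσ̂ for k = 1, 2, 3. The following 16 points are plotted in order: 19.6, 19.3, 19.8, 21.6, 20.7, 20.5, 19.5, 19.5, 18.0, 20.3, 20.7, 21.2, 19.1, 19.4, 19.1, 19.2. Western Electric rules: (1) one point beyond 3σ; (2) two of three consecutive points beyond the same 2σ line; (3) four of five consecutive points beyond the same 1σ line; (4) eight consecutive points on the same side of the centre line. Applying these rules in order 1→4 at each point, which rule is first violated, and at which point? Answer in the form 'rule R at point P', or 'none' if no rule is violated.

none

Zone of each point (C = within 1σ̂, B = 1σ̂–2σ̂, A = 2σ̂–3σ̂, * = beyond 3σ̂; sign = side of CL): 1:-C, 2:-C, 3:-C, 4:+B, 5:+C, 6:+C, 7:-C, 8:-C, 9:-B, 10:+C, 11:+C, 12:+B, 13:-C, 14:-C, 15:-C, 16:-C
No rule fires across all 16 points.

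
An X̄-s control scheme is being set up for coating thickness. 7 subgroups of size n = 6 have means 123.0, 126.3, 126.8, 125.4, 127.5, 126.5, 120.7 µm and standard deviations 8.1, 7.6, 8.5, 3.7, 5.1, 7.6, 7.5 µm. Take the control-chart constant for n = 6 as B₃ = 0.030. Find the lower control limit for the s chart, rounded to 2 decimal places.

s̄ = (8.1 + 7.6 + 8.5 + 3.7 + 5.1 + 7.6 + 7.5) / 7 = 6.8714
LCL_s = B₃·s̄ = 0.030 × 6.8714 = 0.2061

0.21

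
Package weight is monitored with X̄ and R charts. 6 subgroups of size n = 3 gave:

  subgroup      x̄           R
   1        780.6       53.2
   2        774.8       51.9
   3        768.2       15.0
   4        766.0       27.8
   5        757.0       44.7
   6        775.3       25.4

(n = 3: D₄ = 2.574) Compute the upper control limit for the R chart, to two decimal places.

R̄ = (53.2 + 51.9 + 15.0 + 27.8 + 44.7 + 25.4) / 6 = 218.0000 / 6 = 36.3333
UCL_R = D₄·R̄ = 2.574 × 36.3333 = 93.5220

93.52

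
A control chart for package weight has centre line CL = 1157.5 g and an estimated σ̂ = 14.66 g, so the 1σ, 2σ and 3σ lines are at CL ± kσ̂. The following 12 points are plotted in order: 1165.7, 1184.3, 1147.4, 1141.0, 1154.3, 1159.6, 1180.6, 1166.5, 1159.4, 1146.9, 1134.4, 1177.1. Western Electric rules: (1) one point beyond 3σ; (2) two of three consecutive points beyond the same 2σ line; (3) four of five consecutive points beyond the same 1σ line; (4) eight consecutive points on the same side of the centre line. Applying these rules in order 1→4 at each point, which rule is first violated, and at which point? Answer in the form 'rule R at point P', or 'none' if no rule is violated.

none

Zone of each point (C = within 1σ̂, B = 1σ̂–2σ̂, A = 2σ̂–3σ̂, * = beyond 3σ̂; sign = side of CL): 1:+C, 2:+B, 3:-C, 4:-B, 5:-C, 6:+C, 7:+B, 8:+C, 9:+C, 10:-C, 11:-B, 12:+B
No rule fires across all 12 points.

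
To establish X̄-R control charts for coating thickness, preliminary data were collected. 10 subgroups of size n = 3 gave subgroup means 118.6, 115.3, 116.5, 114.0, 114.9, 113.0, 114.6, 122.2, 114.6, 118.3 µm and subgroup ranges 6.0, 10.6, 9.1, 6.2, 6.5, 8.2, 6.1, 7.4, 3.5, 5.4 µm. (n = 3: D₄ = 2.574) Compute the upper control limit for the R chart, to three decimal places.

R̄ = (6.0 + 10.6 + 9.1 + 6.2 + 6.5 + 8.2 + 6.1 + 7.4 + 3.5 + 5.4) / 10 = 69.0000 / 10 = 6.9000
UCL_R = D₄·R̄ = 2.574 × 6.9000 = 17.7606

17.761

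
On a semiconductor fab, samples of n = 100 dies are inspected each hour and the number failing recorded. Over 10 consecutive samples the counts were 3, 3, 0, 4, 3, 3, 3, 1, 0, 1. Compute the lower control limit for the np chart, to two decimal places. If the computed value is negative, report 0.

0.00

p̄ = Σdᵢ / (k·n) = 21 / (10 × 100) = 0.02100
LCL = np̄ − 3·√(np̄(1−p̄)) = 2.1000 − 3 × 1.4338 = -2.2015 → 0 (negative, so LCL = 0)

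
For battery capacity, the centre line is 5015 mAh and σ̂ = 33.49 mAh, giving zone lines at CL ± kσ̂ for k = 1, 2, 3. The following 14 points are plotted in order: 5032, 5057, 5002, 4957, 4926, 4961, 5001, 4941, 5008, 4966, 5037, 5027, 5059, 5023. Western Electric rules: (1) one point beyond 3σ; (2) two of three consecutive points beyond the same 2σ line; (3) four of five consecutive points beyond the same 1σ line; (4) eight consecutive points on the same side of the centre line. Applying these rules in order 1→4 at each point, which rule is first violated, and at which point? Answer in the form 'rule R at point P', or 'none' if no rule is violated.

rule 3 at point 8

Zone of each point (C = within 1σ̂, B = 1σ̂–2σ̂, A = 2σ̂–3σ̂, * = beyond 3σ̂; sign = side of CL): 1:+C, 2:+B, 3:-C, 4:-B, 5:-A, 6:-B, 7:-C, 8:-A, 9:-C, 10:-B, 11:+C, 12:+C, 13:+B, 14:+C
Rule 3 (four of five consecutive points beyond the same 1σ limit) is satisfied at point 8.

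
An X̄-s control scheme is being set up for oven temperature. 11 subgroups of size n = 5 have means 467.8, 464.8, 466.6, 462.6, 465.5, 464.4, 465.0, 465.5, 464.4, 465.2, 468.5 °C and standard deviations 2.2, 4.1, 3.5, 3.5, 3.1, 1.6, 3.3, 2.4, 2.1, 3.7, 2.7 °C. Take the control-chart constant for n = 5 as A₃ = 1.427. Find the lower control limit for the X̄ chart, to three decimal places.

X̄̄ = (467.8 + 464.8 + 466.6 + 462.6 + 465.5 + 464.4 + 465.0 + 465.5 + 464.4 + 465.2 + 468.5) / 11 = 465.4818
s̄ = (2.2 + 4.1 + 3.5 + 3.5 + 3.1 + 1.6 + 3.3 + 2.4 + 2.1 + 3.7 + 2.7) / 11 = 2.9273
LCL = X̄̄ − A₃·s̄ = 465.4818 − 1.427 × 2.9273 = 461.3046

461.305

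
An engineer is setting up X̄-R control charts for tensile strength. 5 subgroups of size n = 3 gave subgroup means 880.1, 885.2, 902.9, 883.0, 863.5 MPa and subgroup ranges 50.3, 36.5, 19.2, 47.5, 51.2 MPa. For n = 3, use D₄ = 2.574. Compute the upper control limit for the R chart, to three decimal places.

R̄ = (50.3 + 36.5 + 19.2 + 47.5 + 51.2) / 5 = 204.7000 / 5 = 40.9400
UCL_R = D₄·R̄ = 2.574 × 40.9400 = 105.3796

105.380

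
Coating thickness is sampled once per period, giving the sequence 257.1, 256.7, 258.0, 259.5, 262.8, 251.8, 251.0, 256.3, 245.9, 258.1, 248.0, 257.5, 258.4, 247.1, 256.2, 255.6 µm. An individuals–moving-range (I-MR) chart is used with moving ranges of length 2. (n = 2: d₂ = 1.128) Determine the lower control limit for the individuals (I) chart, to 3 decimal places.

239.450

X̄ = (257.1 + 256.7 + 258.0 + 259.5 + 262.8 + 251.8 + 251.0 + 256.3 + 245.9 + 258.1 + 248.0 + 257.5 + 258.4 + 247.1 + 256.2 + 255.6) / 16 = 255.0000
Moving ranges: 0.4, 1.3, 1.5, 3.3, 11.0, 0.8, 5.3, 10.4, 12.2, 10.1, 9.5, 0.9, 11.3, 9.1, 0.6; M̄R̄ = 87.7000 / 15 = 5.8467
LCL = X̄ − 3·M̄R̄/d₂ = 255.0000 − 3 × 5.8467 / 1.128 = 239.4504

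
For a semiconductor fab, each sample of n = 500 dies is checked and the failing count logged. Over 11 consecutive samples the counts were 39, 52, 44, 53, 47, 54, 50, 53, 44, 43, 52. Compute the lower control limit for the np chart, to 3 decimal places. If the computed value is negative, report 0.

p̄ = Σdᵢ / (k·n) = 531 / (11 × 500) = 0.09655
LCL = np̄ − 3·√(np̄(1−p̄)) = 48.2727 − 3 × 6.6040 = 28.4609

28.461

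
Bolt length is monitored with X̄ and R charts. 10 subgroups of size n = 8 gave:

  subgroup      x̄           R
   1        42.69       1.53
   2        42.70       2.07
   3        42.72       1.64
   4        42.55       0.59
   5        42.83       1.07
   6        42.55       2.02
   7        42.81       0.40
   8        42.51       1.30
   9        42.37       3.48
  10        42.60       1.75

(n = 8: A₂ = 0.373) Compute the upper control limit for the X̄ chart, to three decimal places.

X̄̄ = (42.69 + 42.70 + 42.72 + 42.55 + 42.83 + 42.55 + 42.81 + 42.51 + 42.37 + 42.60) / 10 = 426.3300 / 10 = 42.6330
R̄ = (1.53 + 2.07 + 1.64 + 0.59 + 1.07 + 2.02 + 0.40 + 1.30 + 3.48 + 1.75) / 10 = 15.8500 / 10 = 1.5850
UCL = X̄̄ + A₂·R̄ = 42.6330 + 0.373 × 1.5850 = 43.2242

43.224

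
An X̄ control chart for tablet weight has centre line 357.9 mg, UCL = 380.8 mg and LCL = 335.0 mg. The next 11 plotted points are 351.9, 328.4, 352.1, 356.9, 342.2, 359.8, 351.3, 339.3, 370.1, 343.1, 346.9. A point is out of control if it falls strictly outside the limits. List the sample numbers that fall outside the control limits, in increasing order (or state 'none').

2

Compare each point to [335.0, 380.8]: sample 2 = 328.4 < LCL.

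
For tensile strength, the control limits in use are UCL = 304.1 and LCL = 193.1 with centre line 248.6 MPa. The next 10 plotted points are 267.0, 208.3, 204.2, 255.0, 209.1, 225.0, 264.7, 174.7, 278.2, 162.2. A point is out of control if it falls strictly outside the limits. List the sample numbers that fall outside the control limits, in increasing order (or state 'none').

8, 10

Compare each point to [193.1, 304.1]: sample 8 = 174.7 < LCL; sample 10 = 162.2 < LCL.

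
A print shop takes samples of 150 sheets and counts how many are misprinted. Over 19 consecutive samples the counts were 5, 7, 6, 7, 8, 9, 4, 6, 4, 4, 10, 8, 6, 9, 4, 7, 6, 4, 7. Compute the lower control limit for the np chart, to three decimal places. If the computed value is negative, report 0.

0.000

p̄ = Σdᵢ / (k·n) = 121 / (19 × 150) = 0.04246
LCL = np̄ − 3·√(np̄(1−p̄)) = 6.3684 − 3 × 2.4694 = -1.0398 → 0 (negative, so LCL = 0)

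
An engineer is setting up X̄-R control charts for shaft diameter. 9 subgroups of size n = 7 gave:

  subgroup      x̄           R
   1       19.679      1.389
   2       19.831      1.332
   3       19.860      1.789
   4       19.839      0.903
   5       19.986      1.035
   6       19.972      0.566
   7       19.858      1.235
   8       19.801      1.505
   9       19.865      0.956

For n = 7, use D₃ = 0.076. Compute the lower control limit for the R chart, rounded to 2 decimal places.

R̄ = (1.389 + 1.332 + 1.789 + 0.903 + 1.035 + 0.566 + 1.235 + 1.505 + 0.956) / 9 = 10.7100 / 9 = 1.1900
LCL_R = D₃·R̄ = 0.076 × 1.1900 = 0.0904

0.09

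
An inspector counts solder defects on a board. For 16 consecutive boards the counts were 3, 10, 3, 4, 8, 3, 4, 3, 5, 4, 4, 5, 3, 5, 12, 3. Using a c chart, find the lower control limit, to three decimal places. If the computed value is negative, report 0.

c̄ = (3 + 10 + 3 + 4 + 8 + 3 + 4 + 3 + 5 + 4 + 4 + 5 + 3 + 5 + 12 + 3) / 16 = 79 / 16 = 4.9375
LCL = c̄ − 3√c̄ = 4.9375 − 3 × 2.2220 = -1.7286 → 0 (cannot be negative)

0.000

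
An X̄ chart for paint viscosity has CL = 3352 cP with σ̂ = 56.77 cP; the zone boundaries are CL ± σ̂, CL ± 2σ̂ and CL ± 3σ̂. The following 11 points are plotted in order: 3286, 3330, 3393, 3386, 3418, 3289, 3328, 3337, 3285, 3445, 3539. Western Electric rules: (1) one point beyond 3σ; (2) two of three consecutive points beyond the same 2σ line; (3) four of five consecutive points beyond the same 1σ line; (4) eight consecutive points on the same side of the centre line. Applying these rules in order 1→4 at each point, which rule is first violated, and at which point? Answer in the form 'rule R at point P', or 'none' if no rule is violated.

rule 1 at point 11

Zone of each point (C = within 1σ̂, B = 1σ̂–2σ̂, A = 2σ̂–3σ̂, * = beyond 3σ̂; sign = side of CL): 1:-B, 2:-C, 3:+C, 4:+C, 5:+B, 6:-B, 7:-C, 8:-C, 9:-B, 10:+B, 11:+*
Rule 1 (one point beyond the 3σ limits) is satisfied at point 11.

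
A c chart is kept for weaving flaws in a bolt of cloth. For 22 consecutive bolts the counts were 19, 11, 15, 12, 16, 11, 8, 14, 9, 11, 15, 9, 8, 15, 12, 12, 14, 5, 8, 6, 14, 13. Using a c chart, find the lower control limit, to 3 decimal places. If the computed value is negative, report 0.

c̄ = (19 + 11 + 15 + 12 + 16 + 11 + 8 + 14 + 9 + 11 + 15 + 9 + 8 + 15 + 12 + 12 + 14 + 5 + 8 + 6 + 14 + 13) / 22 = 257 / 22 = 11.6818
LCL = c̄ − 3√c̄ = 11.6818 − 3 × 3.4179 = 1.4282

1.428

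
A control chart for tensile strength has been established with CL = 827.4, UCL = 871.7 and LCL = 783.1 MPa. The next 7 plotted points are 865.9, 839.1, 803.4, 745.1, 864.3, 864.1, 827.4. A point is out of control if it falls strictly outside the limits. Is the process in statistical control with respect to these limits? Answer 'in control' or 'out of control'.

Compare each point to [783.1, 871.7]: sample 4 = 745.1 < LCL.

out of control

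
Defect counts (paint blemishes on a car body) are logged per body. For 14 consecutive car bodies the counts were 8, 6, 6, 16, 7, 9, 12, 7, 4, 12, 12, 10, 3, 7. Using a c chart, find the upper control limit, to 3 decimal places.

c̄ = (8 + 6 + 6 + 16 + 7 + 9 + 12 + 7 + 4 + 12 + 12 + 10 + 3 + 7) / 14 = 119 / 14 = 8.5000
UCL = c̄ + 3√c̄ = 8.5000 + 3 × √8.5000 = 8.5000 + 3 × 2.9155 = 17.2464

17.246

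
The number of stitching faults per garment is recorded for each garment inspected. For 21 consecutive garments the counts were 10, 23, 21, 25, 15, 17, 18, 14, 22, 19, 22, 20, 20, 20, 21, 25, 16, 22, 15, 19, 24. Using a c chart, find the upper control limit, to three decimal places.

32.652

c̄ = (10 + 23 + 21 + 25 + 15 + 17 + 18 + 14 + 22 + 19 + 22 + 20 + 20 + 20 + 21 + 25 + 16 + 22 + 15 + 19 + 24) / 21 = 408 / 21 = 19.4286
UCL = c̄ + 3√c̄ = 19.4286 + 3 × √19.4286 = 19.4286 + 3 × 4.4078 = 32.6519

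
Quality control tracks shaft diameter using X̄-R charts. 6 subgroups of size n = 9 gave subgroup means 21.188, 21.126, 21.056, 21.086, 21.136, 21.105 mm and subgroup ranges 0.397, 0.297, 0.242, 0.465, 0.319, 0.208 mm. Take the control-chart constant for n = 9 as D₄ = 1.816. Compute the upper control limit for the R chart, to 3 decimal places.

R̄ = (0.397 + 0.297 + 0.242 + 0.465 + 0.319 + 0.208) / 6 = 1.9280 / 6 = 0.3213
UCL_R = D₄·R̄ = 1.816 × 0.3213 = 0.5835

0.584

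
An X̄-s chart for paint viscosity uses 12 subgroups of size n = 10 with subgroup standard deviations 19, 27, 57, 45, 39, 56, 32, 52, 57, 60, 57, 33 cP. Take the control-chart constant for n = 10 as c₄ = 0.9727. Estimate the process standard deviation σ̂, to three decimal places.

45.749

s̄ = (19 + 27 + 57 + 45 + 39 + 56 + 32 + 52 + 57 + 60 + 57 + 33) / 12 = 44.5000
σ̂ = s̄ / c₄ = 44.5000 / 0.9727 = 45.7489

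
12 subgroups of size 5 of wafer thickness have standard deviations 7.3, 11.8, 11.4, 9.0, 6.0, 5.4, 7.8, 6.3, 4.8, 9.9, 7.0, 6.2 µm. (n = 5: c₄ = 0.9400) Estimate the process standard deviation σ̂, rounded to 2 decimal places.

s̄ = (7.3 + 11.8 + 11.4 + 9.0 + 6.0 + 5.4 + 7.8 + 6.3 + 4.8 + 9.9 + 7.0 + 6.2) / 12 = 7.7417
σ̂ = s̄ / c₄ = 7.7417 / 0.9400 = 8.2358

8.24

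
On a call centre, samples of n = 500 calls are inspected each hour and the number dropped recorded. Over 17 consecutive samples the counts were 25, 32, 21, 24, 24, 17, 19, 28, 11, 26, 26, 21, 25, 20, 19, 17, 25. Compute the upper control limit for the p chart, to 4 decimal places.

p̄ = Σdᵢ / (k·n) = 380 / (17 × 500) = 0.04471
UCL = p̄ + 3·√(p̄(1−p̄)/n) = 0.04471 + 3 × √(0.04471×0.95529/500) = 0.04471 + 3 × 0.00924 = 0.07243

0.0724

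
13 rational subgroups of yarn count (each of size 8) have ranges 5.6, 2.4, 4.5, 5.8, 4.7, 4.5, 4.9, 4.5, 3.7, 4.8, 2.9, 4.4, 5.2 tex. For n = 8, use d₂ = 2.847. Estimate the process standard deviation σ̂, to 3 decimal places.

1.564

R̄ = (5.6 + 2.4 + 4.5 + 5.8 + 4.7 + 4.5 + 4.9 + 4.5 + 3.7 + 4.8 + 2.9 + 4.4 + 5.2) / 13 = 4.4538
σ̂ = R̄ / d₂ = 4.4538 / 2.847 = 1.5644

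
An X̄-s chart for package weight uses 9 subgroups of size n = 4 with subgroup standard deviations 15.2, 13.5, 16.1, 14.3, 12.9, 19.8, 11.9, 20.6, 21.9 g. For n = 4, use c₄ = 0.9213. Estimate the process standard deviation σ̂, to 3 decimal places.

s̄ = (15.2 + 13.5 + 16.1 + 14.3 + 12.9 + 19.8 + 11.9 + 20.6 + 21.9) / 9 = 16.2444
σ̂ = s̄ / c₄ = 16.2444 / 0.9213 = 17.6321

17.632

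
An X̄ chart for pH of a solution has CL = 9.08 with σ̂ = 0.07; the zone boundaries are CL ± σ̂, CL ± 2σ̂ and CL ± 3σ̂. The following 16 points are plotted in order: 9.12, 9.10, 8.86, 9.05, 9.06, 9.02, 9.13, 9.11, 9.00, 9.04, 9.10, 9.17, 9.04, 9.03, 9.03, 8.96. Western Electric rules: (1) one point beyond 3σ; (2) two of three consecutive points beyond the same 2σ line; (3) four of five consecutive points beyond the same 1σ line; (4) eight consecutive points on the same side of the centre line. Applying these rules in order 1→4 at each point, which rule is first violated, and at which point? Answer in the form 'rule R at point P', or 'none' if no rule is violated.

Zone of each point (C = within 1σ̂, B = 1σ̂–2σ̂, A = 2σ̂–3σ̂, * = beyond 3σ̂; sign = side of CL): 1:+C, 2:+C, 3:-*, 4:-C, 5:-C, 6:-C, 7:+C, 8:+C, 9:-B, 10:-C, 11:+C, 12:+B, 13:-C, 14:-C, 15:-C, 16:-B
Rule 1 (one point beyond the 3σ limits) is satisfied at point 3.

rule 1 at point 3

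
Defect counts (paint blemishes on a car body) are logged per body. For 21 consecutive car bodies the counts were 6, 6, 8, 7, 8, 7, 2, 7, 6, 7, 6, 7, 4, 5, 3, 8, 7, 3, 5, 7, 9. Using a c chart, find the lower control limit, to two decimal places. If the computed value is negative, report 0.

c̄ = (6 + 6 + 8 + 7 + 8 + 7 + 2 + 7 + 6 + 7 + 6 + 7 + 4 + 5 + 3 + 8 + 7 + 3 + 5 + 7 + 9) / 21 = 128 / 21 = 6.0952
LCL = c̄ − 3√c̄ = 6.0952 − 3 × 2.4689 = -1.3113 → 0 (cannot be negative)

0.00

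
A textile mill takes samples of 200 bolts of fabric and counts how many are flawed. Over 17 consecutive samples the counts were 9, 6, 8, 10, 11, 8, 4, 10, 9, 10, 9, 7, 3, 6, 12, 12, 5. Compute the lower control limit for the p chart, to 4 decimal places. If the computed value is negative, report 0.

p̄ = Σdᵢ / (k·n) = 139 / (17 × 200) = 0.04088
LCL = p̄ − 3·√(p̄(1−p̄)/n) = 0.04088 − 3 × 0.01400 = -0.00112 → 0 (negative, so LCL = 0)

0.0000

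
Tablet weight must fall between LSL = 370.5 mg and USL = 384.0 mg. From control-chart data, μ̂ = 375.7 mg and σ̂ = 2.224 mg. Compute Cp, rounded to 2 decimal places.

1.01

Cp = (USL − LSL) / (6σ̂) = (384.0 − 370.5) / (6 × 2.224) = 13.5000 / 13.3440 = 1.0117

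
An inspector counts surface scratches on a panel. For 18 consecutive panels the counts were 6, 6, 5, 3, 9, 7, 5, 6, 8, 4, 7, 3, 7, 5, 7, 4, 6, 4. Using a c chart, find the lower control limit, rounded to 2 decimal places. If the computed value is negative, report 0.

c̄ = (6 + 6 + 5 + 3 + 9 + 7 + 5 + 6 + 8 + 4 + 7 + 3 + 7 + 5 + 7 + 4 + 6 + 4) / 18 = 102 / 18 = 5.6667
LCL = c̄ − 3√c̄ = 5.6667 − 3 × 2.3805 = -1.4748 → 0 (cannot be negative)

0.00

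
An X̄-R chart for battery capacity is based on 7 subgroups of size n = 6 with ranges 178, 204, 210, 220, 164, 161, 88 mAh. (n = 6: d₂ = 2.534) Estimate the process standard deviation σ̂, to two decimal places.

69.06

R̄ = (178 + 204 + 210 + 220 + 164 + 161 + 88) / 7 = 175.0000
σ̂ = R̄ / d₂ = 175.0000 / 2.534 = 69.0608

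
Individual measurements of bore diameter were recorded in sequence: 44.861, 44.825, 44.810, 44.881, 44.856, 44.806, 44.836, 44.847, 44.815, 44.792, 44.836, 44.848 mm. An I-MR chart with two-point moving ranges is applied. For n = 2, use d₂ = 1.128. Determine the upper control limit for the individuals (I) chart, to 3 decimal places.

X̄ = (44.861 + 44.825 + 44.810 + 44.881 + 44.856 + 44.806 + 44.836 + 44.847 + 44.815 + 44.792 + 44.836 + 44.848) / 12 = 44.8344
Moving ranges: 0.036, 0.015, 0.071, 0.025, 0.050, 0.030, 0.011, 0.032, 0.023, 0.044, 0.012; M̄R̄ = 0.3490 / 11 = 0.0317
UCL = X̄ + 3·M̄R̄/d₂ = 44.8344 + 3 × 0.0317 / 1.128 = 44.9188

44.919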